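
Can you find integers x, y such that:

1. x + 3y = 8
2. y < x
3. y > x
No

A contradictory subset is {y < x, y > x}. No integer assignment can satisfy these jointly:

  - y < x: bounds one variable relative to another variable
  - y > x: bounds one variable relative to another variable

Direct contradiction: x > y and y > x cannot both hold.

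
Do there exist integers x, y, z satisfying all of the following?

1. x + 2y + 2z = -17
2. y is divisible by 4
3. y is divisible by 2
Yes

Take x = -17, y = 0, z = 0. Substituting into each constraint:
  (1) (-17) + 2(0) + 2(0) = -17 ✓
  (2) 0 = 4 × 0, remainder 0 ✓
  (3) 0 = 2 × 0, remainder 0 ✓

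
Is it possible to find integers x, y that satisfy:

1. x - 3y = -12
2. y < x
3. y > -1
Yes

Take x = 9, y = 7. Substituting into each constraint:
  (1) 9 - 3(7) = -12 ✓
  (2) 7 < 9 ✓
  (3) 7 > -1 ✓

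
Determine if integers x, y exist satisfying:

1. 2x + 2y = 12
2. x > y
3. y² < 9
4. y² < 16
Yes

Take x = 4, y = 2. Substituting into each constraint:
  (1) 2(4) + 2(2) = 12 ✓
  (2) 4 > 2 ✓
  (3) y² = (2)² = 4, and 4 < 9 ✓
  (4) y² = (2)² = 4, and 4 < 16 ✓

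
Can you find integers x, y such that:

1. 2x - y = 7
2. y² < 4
Yes

Take x = 3, y = -1. Substituting into each constraint:
  (1) 2(3) + 1 = 7 ✓
  (2) y² = (-1)² = 1, and 1 < 4 ✓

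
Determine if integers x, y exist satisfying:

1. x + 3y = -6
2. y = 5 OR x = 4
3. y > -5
Yes

Take x = -21, y = 5. Substituting into each constraint:
  (1) (-21) + 3(5) = -6 ✓
  (2) y = 5, target 5 ✓ (first branch holds)
  (3) 5 > -5 ✓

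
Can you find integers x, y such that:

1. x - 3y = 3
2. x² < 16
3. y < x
Yes

Take x = 0, y = -1. Substituting into each constraint:
  (1) 0 - 3(-1) = 3 ✓
  (2) x² = (0)² = 0, and 0 < 16 ✓
  (3) -1 < 0 ✓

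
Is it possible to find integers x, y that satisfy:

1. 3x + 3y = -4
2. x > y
No

Even the single constraint (3x + 3y = -4) is infeasible over the integers.

  - 3x + 3y = -4: every term on the left is divisible by 3, so the LHS ≡ 0 (mod 3), but the RHS -4 is not — no integer solution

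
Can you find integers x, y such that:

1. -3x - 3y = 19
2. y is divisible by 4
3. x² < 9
No

Even the single constraint (-3x - 3y = 19) is infeasible over the integers.

  - -3x - 3y = 19: every term on the left is divisible by 3, so the LHS ≡ 0 (mod 3), but the RHS 19 is not — no integer solution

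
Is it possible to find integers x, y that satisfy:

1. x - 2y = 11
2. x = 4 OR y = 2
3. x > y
Yes

Take x = 15, y = 2. Substituting into each constraint:
  (1) 15 - 2(2) = 11 ✓
  (2) y = 2, target 2 ✓ (second branch holds)
  (3) 15 > 2 ✓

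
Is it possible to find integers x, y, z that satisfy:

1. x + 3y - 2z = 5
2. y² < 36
Yes

Take x = 0, y = 3, z = 2. Substituting into each constraint:
  (1) 0 + 3(3) - 2(2) = 5 ✓
  (2) y² = (3)² = 9, and 9 < 36 ✓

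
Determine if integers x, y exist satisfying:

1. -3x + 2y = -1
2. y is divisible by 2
Yes

Take x = -1, y = -2. Substituting into each constraint:
  (1) -3(-1) + 2(-2) = -1 ✓
  (2) -2 = 2 × -1, remainder 0 ✓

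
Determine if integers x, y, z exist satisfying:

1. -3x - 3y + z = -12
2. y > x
Yes

Take x = 0, y = 1, z = -9. Substituting into each constraint:
  (1) -3(0) - 3(1) + (-9) = -12 ✓
  (2) 1 > 0 ✓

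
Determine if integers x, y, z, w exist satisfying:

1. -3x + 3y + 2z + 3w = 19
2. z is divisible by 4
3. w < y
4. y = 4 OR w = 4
Yes

Take x = -2, y = 4, z = -4, w = 3. Substituting into each constraint:
  (1) -3(-2) + 3(4) + 2(-4) + 3(3) = 19 ✓
  (2) -4 = 4 × -1, remainder 0 ✓
  (3) 3 < 4 ✓
  (4) y = 4, target 4 ✓ (first branch holds)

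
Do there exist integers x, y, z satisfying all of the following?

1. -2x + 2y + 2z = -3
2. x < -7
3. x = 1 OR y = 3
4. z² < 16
No

Even the single constraint (-2x + 2y + 2z = -3) is infeasible over the integers.

  - -2x + 2y + 2z = -3: every term on the left is divisible by 2, so the LHS ≡ 0 (mod 2), but the RHS -3 is not — no integer solution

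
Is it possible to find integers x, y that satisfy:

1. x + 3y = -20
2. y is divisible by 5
Yes

Take x = -20, y = 0. Substituting into each constraint:
  (1) (-20) + 3(0) = -20 ✓
  (2) 0 = 5 × 0, remainder 0 ✓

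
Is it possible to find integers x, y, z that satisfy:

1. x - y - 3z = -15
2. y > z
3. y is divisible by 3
Yes

Take x = -18, y = 0, z = -1. Substituting into each constraint:
  (1) (-18) + 0 - 3(-1) = -15 ✓
  (2) 0 > -1 ✓
  (3) 0 = 3 × 0, remainder 0 ✓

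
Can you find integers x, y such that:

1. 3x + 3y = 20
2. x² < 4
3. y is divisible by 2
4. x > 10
No

Even the single constraint (3x + 3y = 20) is infeasible over the integers.

  - 3x + 3y = 20: every term on the left is divisible by 3, so the LHS ≡ 0 (mod 3), but the RHS 20 is not — no integer solution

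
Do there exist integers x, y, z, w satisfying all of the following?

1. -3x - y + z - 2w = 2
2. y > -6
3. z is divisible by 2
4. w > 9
Yes

Take x = -5, y = -5, z = 2, w = 10. Substituting into each constraint:
  (1) -3(-5) + 5 + 2 - 2(10) = 2 ✓
  (2) -5 > -6 ✓
  (3) 2 = 2 × 1, remainder 0 ✓
  (4) 10 > 9 ✓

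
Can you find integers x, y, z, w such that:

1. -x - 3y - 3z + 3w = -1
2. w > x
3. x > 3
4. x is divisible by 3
No

A contradictory subset is {-x - 3y - 3z + 3w = -1, x is divisible by 3}. No integer assignment can satisfy these jointly:

  - -x - 3y - 3z + 3w = -1: is a linear equation tying the variables together
  - x is divisible by 3: restricts x to multiples of 3

Modular obstruction: writing x = 3x', every remaining term of the linear equation is divisible by 3, so the left side is ≡ 0 (mod 3); but the right side -1 ≡ 2 (mod 3). No integers can satisfy it.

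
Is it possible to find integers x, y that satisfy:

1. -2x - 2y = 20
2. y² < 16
Yes

Take x = -10, y = 0. Substituting into each constraint:
  (1) -2(-10) - 2(0) = 20 ✓
  (2) y² = (0)² = 0, and 0 < 16 ✓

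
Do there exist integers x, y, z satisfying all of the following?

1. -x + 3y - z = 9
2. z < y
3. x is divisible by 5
Yes

Take x = 0, y = 4, z = 3. Substituting into each constraint:
  (1) 0 + 3(4) + (-3) = 9 ✓
  (2) 3 < 4 ✓
  (3) 0 = 5 × 0, remainder 0 ✓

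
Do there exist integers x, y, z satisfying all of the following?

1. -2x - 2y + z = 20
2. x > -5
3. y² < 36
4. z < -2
No

The full constraint system is jointly infeasible over the integers. Each constraint and what it forces:

  - -2x - 2y + z = 20: is a linear equation tying the variables together
  - x > -5: bounds one variable relative to a constant
  - y² < 36: restricts y to |y| ≤ 5
  - z < -2: bounds one variable relative to a constant

Range argument: with x ∈ [-4, ∞], y ∈ [-5, 5], z ∈ [−∞, -3], the left side of the equation is at most 15, but the right side is 20 > 15. No integer solution exists.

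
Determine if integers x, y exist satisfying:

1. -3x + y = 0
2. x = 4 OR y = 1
Yes

Take x = 4, y = 12. Substituting into each constraint:
  (1) -3(4) + 12 = 0 ✓
  (2) x = 4, target 4 ✓ (first branch holds)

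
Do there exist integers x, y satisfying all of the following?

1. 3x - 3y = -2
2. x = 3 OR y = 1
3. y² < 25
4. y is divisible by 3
No

Even the single constraint (3x - 3y = -2) is infeasible over the integers.

  - 3x - 3y = -2: every term on the left is divisible by 3, so the LHS ≡ 0 (mod 3), but the RHS -2 is not — no integer solution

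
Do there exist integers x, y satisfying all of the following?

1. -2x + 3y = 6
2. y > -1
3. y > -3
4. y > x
Yes

Take x = 3, y = 4. Substituting into each constraint:
  (1) -2(3) + 3(4) = 6 ✓
  (2) 4 > -1 ✓
  (3) 4 > -3 ✓
  (4) 4 > 3 ✓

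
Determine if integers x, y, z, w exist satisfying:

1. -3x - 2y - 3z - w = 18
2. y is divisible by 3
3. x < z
Yes

Take x = -1, y = 0, z = 0, w = -15. Substituting into each constraint:
  (1) -3(-1) - 2(0) - 3(0) + 15 = 18 ✓
  (2) 0 = 3 × 0, remainder 0 ✓
  (3) -1 < 0 ✓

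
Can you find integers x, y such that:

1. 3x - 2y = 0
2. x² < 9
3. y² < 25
Yes

Take x = 0, y = 0. Substituting into each constraint:
  (1) 3(0) - 2(0) = 0 ✓
  (2) x² = (0)² = 0, and 0 < 9 ✓
  (3) y² = (0)² = 0, and 0 < 25 ✓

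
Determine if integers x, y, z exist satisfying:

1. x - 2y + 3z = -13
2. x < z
Yes

Take x = 0, y = 8, z = 1. Substituting into each constraint:
  (1) 0 - 2(8) + 3(1) = -13 ✓
  (2) 0 < 1 ✓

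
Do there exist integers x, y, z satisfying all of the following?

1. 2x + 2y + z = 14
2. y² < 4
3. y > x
Yes

Take x = -1, y = 0, z = 16. Substituting into each constraint:
  (1) 2(-1) + 2(0) + 16 = 14 ✓
  (2) y² = (0)² = 0, and 0 < 4 ✓
  (3) 0 > -1 ✓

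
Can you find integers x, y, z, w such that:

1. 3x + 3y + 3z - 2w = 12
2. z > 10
Yes

Take x = 1, y = 0, z = 11, w = 12. Substituting into each constraint:
  (1) 3(1) + 3(0) + 3(11) - 2(12) = 12 ✓
  (2) 11 > 10 ✓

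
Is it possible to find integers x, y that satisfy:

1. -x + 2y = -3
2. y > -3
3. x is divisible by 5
Yes

Take x = 5, y = 1. Substituting into each constraint:
  (1) (-5) + 2(1) = -3 ✓
  (2) 1 > -3 ✓
  (3) 5 = 5 × 1, remainder 0 ✓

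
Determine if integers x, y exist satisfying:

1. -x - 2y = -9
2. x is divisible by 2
No

The full constraint system is jointly infeasible over the integers. Each constraint and what it forces:

  - -x - 2y = -9: is a linear equation tying the variables together
  - x is divisible by 2: restricts x to multiples of 2

Modular obstruction: writing x = 2x', every remaining term of the linear equation is divisible by 2, so the left side is ≡ 0 (mod 2); but the right side -9 ≡ 1 (mod 2). No integers can satisfy it.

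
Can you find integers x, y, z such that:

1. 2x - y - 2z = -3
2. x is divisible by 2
Yes

Take x = 0, y = 1, z = 1. Substituting into each constraint:
  (1) 2(0) + (-1) - 2(1) = -3 ✓
  (2) 0 = 2 × 0, remainder 0 ✓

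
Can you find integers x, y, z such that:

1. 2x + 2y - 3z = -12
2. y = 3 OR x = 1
Yes

Take x = 1, y = -7, z = 0. Substituting into each constraint:
  (1) 2(1) + 2(-7) - 3(0) = -12 ✓
  (2) x = 1, target 1 ✓ (second branch holds)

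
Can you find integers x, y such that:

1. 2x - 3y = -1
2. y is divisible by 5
Yes

Take x = 7, y = 5. Substituting into each constraint:
  (1) 2(7) - 3(5) = -1 ✓
  (2) 5 = 5 × 1, remainder 0 ✓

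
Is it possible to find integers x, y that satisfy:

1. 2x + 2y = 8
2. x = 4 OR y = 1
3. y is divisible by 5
Yes

Take x = 4, y = 0. Substituting into each constraint:
  (1) 2(4) + 2(0) = 8 ✓
  (2) x = 4, target 4 ✓ (first branch holds)
  (3) 0 = 5 × 0, remainder 0 ✓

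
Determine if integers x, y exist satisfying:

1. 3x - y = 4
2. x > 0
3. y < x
Yes

Take x = 1, y = -1. Substituting into each constraint:
  (1) 3(1) + 1 = 4 ✓
  (2) 1 > 0 ✓
  (3) -1 < 1 ✓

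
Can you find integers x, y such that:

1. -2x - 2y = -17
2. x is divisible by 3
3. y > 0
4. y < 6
No

Even the single constraint (-2x - 2y = -17) is infeasible over the integers.

  - -2x - 2y = -17: every term on the left is divisible by 2, so the LHS ≡ 0 (mod 2), but the RHS -17 is not — no integer solution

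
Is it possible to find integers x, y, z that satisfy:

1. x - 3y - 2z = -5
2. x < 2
Yes

Take x = 0, y = 1, z = 1. Substituting into each constraint:
  (1) 0 - 3(1) - 2(1) = -5 ✓
  (2) 0 < 2 ✓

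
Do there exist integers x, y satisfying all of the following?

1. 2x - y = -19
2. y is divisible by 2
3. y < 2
No

A contradictory subset is {2x - y = -19, y is divisible by 2}. No integer assignment can satisfy these jointly:

  - 2x - y = -19: is a linear equation tying the variables together
  - y is divisible by 2: restricts y to multiples of 2

Modular obstruction: writing y = 2y', every remaining term of the linear equation is divisible by 2, so the left side is ≡ 0 (mod 2); but the right side -19 ≡ 1 (mod 2). No integers can satisfy it.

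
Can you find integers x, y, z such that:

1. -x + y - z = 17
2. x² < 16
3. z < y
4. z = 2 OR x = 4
Yes

Take x = 3, y = 22, z = 2. Substituting into each constraint:
  (1) (-3) + 22 + (-2) = 17 ✓
  (2) x² = (3)² = 9, and 9 < 16 ✓
  (3) 2 < 22 ✓
  (4) z = 2, target 2 ✓ (first branch holds)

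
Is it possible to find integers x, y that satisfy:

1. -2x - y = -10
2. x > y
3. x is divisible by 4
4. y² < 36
Yes

Take x = 4, y = 2. Substituting into each constraint:
  (1) -2(4) + (-2) = -10 ✓
  (2) 4 > 2 ✓
  (3) 4 = 4 × 1, remainder 0 ✓
  (4) y² = (2)² = 4, and 4 < 36 ✓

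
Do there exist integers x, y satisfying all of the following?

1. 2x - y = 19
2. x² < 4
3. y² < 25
No

The full constraint system is jointly infeasible over the integers. Each constraint and what it forces:

  - 2x - y = 19: is a linear equation tying the variables together
  - x² < 4: restricts x to |x| ≤ 1
  - y² < 25: restricts y to |y| ≤ 4

Range argument: with x ∈ [-1, 1], y ∈ [-4, 4], the left side of the equation is at most 6, but the right side is 19 > 6. No integer solution exists.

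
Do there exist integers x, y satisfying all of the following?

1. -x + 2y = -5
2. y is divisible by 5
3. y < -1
Yes

Take x = -5, y = -5. Substituting into each constraint:
  (1) 5 + 2(-5) = -5 ✓
  (2) -5 = 5 × -1, remainder 0 ✓
  (3) -5 < -1 ✓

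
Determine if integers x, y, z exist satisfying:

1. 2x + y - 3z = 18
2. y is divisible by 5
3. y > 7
Yes

Take x = 4, y = 10, z = 0. Substituting into each constraint:
  (1) 2(4) + 10 - 3(0) = 18 ✓
  (2) 10 = 5 × 2, remainder 0 ✓
  (3) 10 > 7 ✓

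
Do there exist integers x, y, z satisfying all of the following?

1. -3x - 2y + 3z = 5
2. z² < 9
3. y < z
Yes

Take x = -1, y = -1, z = 0. Substituting into each constraint:
  (1) -3(-1) - 2(-1) + 3(0) = 5 ✓
  (2) z² = (0)² = 0, and 0 < 9 ✓
  (3) -1 < 0 ✓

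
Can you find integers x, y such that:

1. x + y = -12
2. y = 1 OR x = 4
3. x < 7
Yes

Take x = 4, y = -16. Substituting into each constraint:
  (1) 4 + (-16) = -12 ✓
  (2) x = 4, target 4 ✓ (second branch holds)
  (3) 4 < 7 ✓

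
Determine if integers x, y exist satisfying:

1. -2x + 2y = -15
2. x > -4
No

Even the single constraint (-2x + 2y = -15) is infeasible over the integers.

  - -2x + 2y = -15: every term on the left is divisible by 2, so the LHS ≡ 0 (mod 2), but the RHS -15 is not — no integer solution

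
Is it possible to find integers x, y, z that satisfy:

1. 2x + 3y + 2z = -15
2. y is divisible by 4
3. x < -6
No

A contradictory subset is {2x + 3y + 2z = -15, y is divisible by 4}. No integer assignment can satisfy these jointly:

  - 2x + 3y + 2z = -15: is a linear equation tying the variables together
  - y is divisible by 4: restricts y to multiples of 4

Modular obstruction: writing y = 4y', every remaining term of the linear equation is divisible by 2, so the left side is ≡ 0 (mod 2); but the right side -15 ≡ 1 (mod 2). No integers can satisfy it.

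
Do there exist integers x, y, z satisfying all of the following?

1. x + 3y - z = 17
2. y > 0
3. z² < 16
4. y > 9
Yes

Take x = -13, y = 10, z = 0. Substituting into each constraint:
  (1) (-13) + 3(10) + 0 = 17 ✓
  (2) 10 > 0 ✓
  (3) z² = (0)² = 0, and 0 < 16 ✓
  (4) 10 > 9 ✓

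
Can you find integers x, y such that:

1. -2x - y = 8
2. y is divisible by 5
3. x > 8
Yes

Take x = 11, y = -30. Substituting into each constraint:
  (1) -2(11) + 30 = 8 ✓
  (2) -30 = 5 × -6, remainder 0 ✓
  (3) 11 > 8 ✓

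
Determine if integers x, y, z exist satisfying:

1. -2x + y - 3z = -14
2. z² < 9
Yes

Take x = 0, y = -14, z = 0. Substituting into each constraint:
  (1) -2(0) + (-14) - 3(0) = -14 ✓
  (2) z² = (0)² = 0, and 0 < 9 ✓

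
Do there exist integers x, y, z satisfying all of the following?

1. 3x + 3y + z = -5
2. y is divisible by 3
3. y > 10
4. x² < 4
Yes

Take x = 1, y = 12, z = -44. Substituting into each constraint:
  (1) 3(1) + 3(12) + (-44) = -5 ✓
  (2) 12 = 3 × 4, remainder 0 ✓
  (3) 12 > 10 ✓
  (4) x² = (1)² = 1, and 1 < 4 ✓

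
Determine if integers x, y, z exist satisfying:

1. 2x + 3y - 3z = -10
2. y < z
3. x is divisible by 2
Yes

Take x = -2, y = -2, z = 0. Substituting into each constraint:
  (1) 2(-2) + 3(-2) - 3(0) = -10 ✓
  (2) -2 < 0 ✓
  (3) -2 = 2 × -1, remainder 0 ✓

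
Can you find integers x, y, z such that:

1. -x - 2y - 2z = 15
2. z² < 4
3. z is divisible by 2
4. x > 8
Yes

Take x = 9, y = -12, z = 0. Substituting into each constraint:
  (1) (-9) - 2(-12) - 2(0) = 15 ✓
  (2) z² = (0)² = 0, and 0 < 4 ✓
  (3) 0 = 2 × 0, remainder 0 ✓
  (4) 9 > 8 ✓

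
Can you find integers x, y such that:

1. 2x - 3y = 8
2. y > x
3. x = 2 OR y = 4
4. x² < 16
No

A contradictory subset is {2x - 3y = 8, y > x, x = 2 OR y = 4}. No integer assignment can satisfy these jointly:

  - 2x - 3y = 8: is a linear equation tying the variables together
  - y > x: bounds one variable relative to another variable
  - x = 2 OR y = 4: forces a choice: either x = 2 or y = 4

Split on the disjunction (x = 2 OR y = 4):
  • If x = 2: with x = 2, every remaining term of the linear equation is divisible by 3, so the left side is ≡ 0 (mod 3); but the right side 4 ≡ 1 (mod 3). No integers can satisfy it.
  • If y = 4: the equation forces x = 10, giving (y, x) = (4, 10), which violates y > x.
Both branches are infeasible, so the system has no integer solution.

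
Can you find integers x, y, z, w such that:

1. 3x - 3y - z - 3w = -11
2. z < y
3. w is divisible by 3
Yes

Take x = 0, y = 3, z = 2, w = 0. Substituting into each constraint:
  (1) 3(0) - 3(3) + (-2) - 3(0) = -11 ✓
  (2) 2 < 3 ✓
  (3) 0 = 3 × 0, remainder 0 ✓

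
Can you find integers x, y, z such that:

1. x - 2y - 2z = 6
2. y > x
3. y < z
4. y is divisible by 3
Yes

Take x = -4, y = -3, z = -2. Substituting into each constraint:
  (1) (-4) - 2(-3) - 2(-2) = 6 ✓
  (2) -3 > -4 ✓
  (3) -3 < -2 ✓
  (4) -3 = 3 × -1, remainder 0 ✓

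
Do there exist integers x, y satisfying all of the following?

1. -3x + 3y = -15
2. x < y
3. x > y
No

A contradictory subset is {x < y, x > y}. No integer assignment can satisfy these jointly:

  - x < y: bounds one variable relative to another variable
  - x > y: bounds one variable relative to another variable

Direct contradiction: y > x and x > y cannot both hold.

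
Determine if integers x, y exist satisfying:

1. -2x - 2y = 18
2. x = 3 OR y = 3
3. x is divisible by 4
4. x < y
Yes

Take x = -12, y = 3. Substituting into each constraint:
  (1) -2(-12) - 2(3) = 18 ✓
  (2) y = 3, target 3 ✓ (second branch holds)
  (3) -12 = 4 × -3, remainder 0 ✓
  (4) -12 < 3 ✓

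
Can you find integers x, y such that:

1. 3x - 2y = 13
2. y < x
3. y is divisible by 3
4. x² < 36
No

A contradictory subset is {3x - 2y = 13, y is divisible by 3}. No integer assignment can satisfy these jointly:

  - 3x - 2y = 13: is a linear equation tying the variables together
  - y is divisible by 3: restricts y to multiples of 3

Modular obstruction: writing y = 3y', every remaining term of the linear equation is divisible by 3, so the left side is ≡ 0 (mod 3); but the right side 13 ≡ 1 (mod 3). No integers can satisfy it.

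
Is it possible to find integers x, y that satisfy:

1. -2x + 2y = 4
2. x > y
No

The full constraint system is jointly infeasible over the integers. Each constraint and what it forces:

  - -2x + 2y = 4: is a linear equation tying the variables together
  - x > y: bounds one variable relative to another variable

From the equation, x − y = -2, i.e. x − y = -2; but x > y requires x − y ≥ 1. Contradiction.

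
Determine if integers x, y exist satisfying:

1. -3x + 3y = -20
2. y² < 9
No

Even the single constraint (-3x + 3y = -20) is infeasible over the integers.

  - -3x + 3y = -20: every term on the left is divisible by 3, so the LHS ≡ 0 (mod 3), but the RHS -20 is not — no integer solution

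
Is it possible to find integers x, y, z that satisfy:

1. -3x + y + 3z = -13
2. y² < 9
Yes

Take x = 4, y = -1, z = 0. Substituting into each constraint:
  (1) -3(4) + (-1) + 3(0) = -13 ✓
  (2) y² = (-1)² = 1, and 1 < 9 ✓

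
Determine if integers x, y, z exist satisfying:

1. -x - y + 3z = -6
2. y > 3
Yes

Take x = 0, y = 6, z = 0. Substituting into each constraint:
  (1) 0 + (-6) + 3(0) = -6 ✓
  (2) 6 > 3 ✓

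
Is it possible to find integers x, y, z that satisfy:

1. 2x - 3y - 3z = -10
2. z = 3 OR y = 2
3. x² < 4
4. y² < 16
Yes

Take x = 1, y = 2, z = 2. Substituting into each constraint:
  (1) 2(1) - 3(2) - 3(2) = -10 ✓
  (2) y = 2, target 2 ✓ (second branch holds)
  (3) x² = (1)² = 1, and 1 < 4 ✓
  (4) y² = (2)² = 4, and 4 < 16 ✓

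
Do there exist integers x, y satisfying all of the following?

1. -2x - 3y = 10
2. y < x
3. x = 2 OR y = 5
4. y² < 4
No

A contradictory subset is {-2x - 3y = 10, y < x, x = 2 OR y = 5}. No integer assignment can satisfy these jointly:

  - -2x - 3y = 10: is a linear equation tying the variables together
  - y < x: bounds one variable relative to another variable
  - x = 2 OR y = 5: forces a choice: either x = 2 or y = 5

Split on the disjunction (x = 2 OR y = 5):
  • If x = 2: with x = 2, every remaining term of the linear equation is divisible by 3, so the left side is ≡ 0 (mod 3); but the right side 14 ≡ 2 (mod 3). No integers can satisfy it.
  • If y = 5: with y = 5, every remaining term of the linear equation is divisible by 2, so the left side is ≡ 0 (mod 2); but the right side 25 ≡ 1 (mod 2). No integers can satisfy it.
Both branches are infeasible, so the system has no integer solution.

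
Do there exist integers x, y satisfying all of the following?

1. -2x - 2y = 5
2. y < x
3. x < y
No

Even the single constraint (-2x - 2y = 5) is infeasible over the integers.

  - -2x - 2y = 5: every term on the left is divisible by 2, so the LHS ≡ 0 (mod 2), but the RHS 5 is not — no integer solution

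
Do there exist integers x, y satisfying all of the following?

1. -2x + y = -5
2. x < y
Yes

Take x = 6, y = 7. Substituting into each constraint:
  (1) -2(6) + 7 = -5 ✓
  (2) 6 < 7 ✓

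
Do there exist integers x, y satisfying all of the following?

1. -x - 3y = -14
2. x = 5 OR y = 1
Yes

Take x = 5, y = 3. Substituting into each constraint:
  (1) (-5) - 3(3) = -14 ✓
  (2) x = 5, target 5 ✓ (first branch holds)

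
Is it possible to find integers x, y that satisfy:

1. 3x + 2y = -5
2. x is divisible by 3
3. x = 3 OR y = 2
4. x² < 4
No

A contradictory subset is {3x + 2y = -5, x = 3 OR y = 2, x² < 4}. No integer assignment can satisfy these jointly:

  - 3x + 2y = -5: is a linear equation tying the variables together
  - x = 3 OR y = 2: forces a choice: either x = 3 or y = 2
  - x² < 4: restricts x to |x| ≤ 1

Split on the disjunction (x = 3 OR y = 2):
  • If x = 3: this contradicts x² < 4, which requires |x| ≤ 1.
  • If y = 2: the equation forces x = -3, but x² < 4 requires |x| ≤ 1.
Both branches are infeasible, so the system has no integer solution.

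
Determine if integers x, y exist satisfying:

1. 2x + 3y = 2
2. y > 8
Yes

Take x = -14, y = 10. Substituting into each constraint:
  (1) 2(-14) + 3(10) = 2 ✓
  (2) 10 > 8 ✓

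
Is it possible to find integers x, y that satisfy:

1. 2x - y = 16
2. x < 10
Yes

Take x = 0, y = -16. Substituting into each constraint:
  (1) 2(0) + 16 = 16 ✓
  (2) 0 < 10 ✓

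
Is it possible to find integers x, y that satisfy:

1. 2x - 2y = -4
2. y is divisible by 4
Yes

Take x = -2, y = 0. Substituting into each constraint:
  (1) 2(-2) - 2(0) = -4 ✓
  (2) 0 = 4 × 0, remainder 0 ✓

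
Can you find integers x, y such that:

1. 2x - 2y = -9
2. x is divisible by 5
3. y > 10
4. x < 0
No

Even the single constraint (2x - 2y = -9) is infeasible over the integers.

  - 2x - 2y = -9: every term on the left is divisible by 2, so the LHS ≡ 0 (mod 2), but the RHS -9 is not — no integer solution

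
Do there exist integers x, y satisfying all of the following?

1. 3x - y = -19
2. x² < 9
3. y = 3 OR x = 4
No

The full constraint system is jointly infeasible over the integers. Each constraint and what it forces:

  - 3x - y = -19: is a linear equation tying the variables together
  - x² < 9: restricts x to |x| ≤ 2
  - y = 3 OR x = 4: forces a choice: either y = 3 or x = 4

Split on the disjunction (y = 3 OR x = 4):
  • If y = 3: with y = 3, every remaining term of the linear equation is divisible by 3, so the left side is ≡ 0 (mod 3); but the right side -16 ≡ 2 (mod 3). No integers can satisfy it.
  • If x = 4: this contradicts x² < 9, which requires |x| ≤ 2.
Both branches are infeasible, so the system has no integer solution.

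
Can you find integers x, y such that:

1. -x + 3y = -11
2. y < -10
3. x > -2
No

The full constraint system is jointly infeasible over the integers. Each constraint and what it forces:

  - -x + 3y = -11: is a linear equation tying the variables together
  - y < -10: bounds one variable relative to a constant
  - x > -2: bounds one variable relative to a constant

Range argument: with x ∈ [-1, ∞], y ∈ [−∞, -11], the left side of the equation is at most -32, but the right side is -11 > -32. No integer solution exists.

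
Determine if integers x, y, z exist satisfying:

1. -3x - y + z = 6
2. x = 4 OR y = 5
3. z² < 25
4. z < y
Yes

Take x = -3, y = 5, z = 2. Substituting into each constraint:
  (1) -3(-3) + (-5) + 2 = 6 ✓
  (2) y = 5, target 5 ✓ (second branch holds)
  (3) z² = (2)² = 4, and 4 < 25 ✓
  (4) 2 < 5 ✓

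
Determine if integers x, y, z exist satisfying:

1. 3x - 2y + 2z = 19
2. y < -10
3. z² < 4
Yes

Take x = -1, y = -11, z = 0. Substituting into each constraint:
  (1) 3(-1) - 2(-11) + 2(0) = 19 ✓
  (2) -11 < -10 ✓
  (3) z² = (0)² = 0, and 0 < 4 ✓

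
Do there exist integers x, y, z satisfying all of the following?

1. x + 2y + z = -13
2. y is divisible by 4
Yes

Take x = 0, y = 0, z = -13. Substituting into each constraint:
  (1) 0 + 2(0) + (-13) = -13 ✓
  (2) 0 = 4 × 0, remainder 0 ✓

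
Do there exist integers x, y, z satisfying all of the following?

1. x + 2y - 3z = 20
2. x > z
Yes

Take x = 2, y = 9, z = 0. Substituting into each constraint:
  (1) 2 + 2(9) - 3(0) = 20 ✓
  (2) 2 > 0 ✓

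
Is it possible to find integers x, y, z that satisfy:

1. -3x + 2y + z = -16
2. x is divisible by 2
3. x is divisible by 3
Yes

Take x = 0, y = -8, z = 0. Substituting into each constraint:
  (1) -3(0) + 2(-8) + 0 = -16 ✓
  (2) 0 = 2 × 0, remainder 0 ✓
  (3) 0 = 3 × 0, remainder 0 ✓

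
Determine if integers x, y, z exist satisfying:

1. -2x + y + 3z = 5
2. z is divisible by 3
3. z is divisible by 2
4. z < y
Yes

Take x = -2, y = 1, z = 0. Substituting into each constraint:
  (1) -2(-2) + 1 + 3(0) = 5 ✓
  (2) 0 = 3 × 0, remainder 0 ✓
  (3) 0 = 2 × 0, remainder 0 ✓
  (4) 0 < 1 ✓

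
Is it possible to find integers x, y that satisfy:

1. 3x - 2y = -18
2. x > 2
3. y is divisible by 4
Yes

Take x = 10, y = 24. Substituting into each constraint:
  (1) 3(10) - 2(24) = -18 ✓
  (2) 10 > 2 ✓
  (3) 24 = 4 × 6, remainder 0 ✓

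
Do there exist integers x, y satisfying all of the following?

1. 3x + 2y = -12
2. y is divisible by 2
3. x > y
Yes

Take x = 0, y = -6. Substituting into each constraint:
  (1) 3(0) + 2(-6) = -12 ✓
  (2) -6 = 2 × -3, remainder 0 ✓
  (3) 0 > -6 ✓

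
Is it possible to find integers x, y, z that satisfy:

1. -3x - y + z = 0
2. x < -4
Yes

Take x = -5, y = 15, z = 0. Substituting into each constraint:
  (1) -3(-5) + (-15) + 0 = 0 ✓
  (2) -5 < -4 ✓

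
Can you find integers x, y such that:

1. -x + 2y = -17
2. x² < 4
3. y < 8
Yes

Take x = 1, y = -8. Substituting into each constraint:
  (1) (-1) + 2(-8) = -17 ✓
  (2) x² = (1)² = 1, and 1 < 4 ✓
  (3) -8 < 8 ✓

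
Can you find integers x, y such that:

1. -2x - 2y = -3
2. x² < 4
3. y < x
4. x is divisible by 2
No

Even the single constraint (-2x - 2y = -3) is infeasible over the integers.

  - -2x - 2y = -3: every term on the left is divisible by 2, so the LHS ≡ 0 (mod 2), but the RHS -3 is not — no integer solution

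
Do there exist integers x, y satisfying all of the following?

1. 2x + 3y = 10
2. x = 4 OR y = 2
Yes

Take x = 2, y = 2. Substituting into each constraint:
  (1) 2(2) + 3(2) = 10 ✓
  (2) y = 2, target 2 ✓ (second branch holds)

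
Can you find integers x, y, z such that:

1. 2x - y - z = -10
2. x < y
Yes

Take x = -1, y = 0, z = 8. Substituting into each constraint:
  (1) 2(-1) + 0 + (-8) = -10 ✓
  (2) -1 < 0 ✓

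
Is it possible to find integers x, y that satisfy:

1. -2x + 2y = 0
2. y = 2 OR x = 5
Yes

Take x = 2, y = 2. Substituting into each constraint:
  (1) -2(2) + 2(2) = 0 ✓
  (2) y = 2, target 2 ✓ (first branch holds)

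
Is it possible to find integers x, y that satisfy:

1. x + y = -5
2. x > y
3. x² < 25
Yes

Take x = -2, y = -3. Substituting into each constraint:
  (1) (-2) + (-3) = -5 ✓
  (2) -2 > -3 ✓
  (3) x² = (-2)² = 4, and 4 < 25 ✓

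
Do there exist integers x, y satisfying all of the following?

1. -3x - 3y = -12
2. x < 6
Yes

Take x = 0, y = 4. Substituting into each constraint:
  (1) -3(0) - 3(4) = -12 ✓
  (2) 0 < 6 ✓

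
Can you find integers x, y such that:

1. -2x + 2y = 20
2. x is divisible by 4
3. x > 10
Yes

Take x = 12, y = 22. Substituting into each constraint:
  (1) -2(12) + 2(22) = 20 ✓
  (2) 12 = 4 × 3, remainder 0 ✓
  (3) 12 > 10 ✓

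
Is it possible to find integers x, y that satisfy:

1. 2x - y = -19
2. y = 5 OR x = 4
Yes

Take x = -7, y = 5. Substituting into each constraint:
  (1) 2(-7) + (-5) = -19 ✓
  (2) y = 5, target 5 ✓ (first branch holds)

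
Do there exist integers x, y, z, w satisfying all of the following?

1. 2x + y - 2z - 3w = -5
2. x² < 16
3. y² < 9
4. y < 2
Yes

Take x = 2, y = 0, z = 0, w = 3. Substituting into each constraint:
  (1) 2(2) + 0 - 2(0) - 3(3) = -5 ✓
  (2) x² = (2)² = 4, and 4 < 16 ✓
  (3) y² = (0)² = 0, and 0 < 9 ✓
  (4) 0 < 2 ✓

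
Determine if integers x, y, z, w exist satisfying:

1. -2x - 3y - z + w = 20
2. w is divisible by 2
Yes

Take x = 0, y = 0, z = -20, w = 0. Substituting into each constraint:
  (1) -2(0) - 3(0) + 20 + 0 = 20 ✓
  (2) 0 = 2 × 0, remainder 0 ✓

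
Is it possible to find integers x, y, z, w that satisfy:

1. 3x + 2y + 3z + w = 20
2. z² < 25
Yes

Take x = 0, y = 0, z = 0, w = 20. Substituting into each constraint:
  (1) 3(0) + 2(0) + 3(0) + 20 = 20 ✓
  (2) z² = (0)² = 0, and 0 < 25 ✓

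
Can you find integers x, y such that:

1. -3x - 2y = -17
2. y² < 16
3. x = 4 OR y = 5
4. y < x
No

A contradictory subset is {-3x - 2y = -17, x = 4 OR y = 5, y < x}. No integer assignment can satisfy these jointly:

  - -3x - 2y = -17: is a linear equation tying the variables together
  - x = 4 OR y = 5: forces a choice: either x = 4 or y = 5
  - y < x: bounds one variable relative to another variable

Split on the disjunction (x = 4 OR y = 5):
  • If x = 4: with x = 4, every remaining term of the linear equation is divisible by 2, so the left side is ≡ 0 (mod 2); but the right side -5 ≡ 1 (mod 2). No integers can satisfy it.
  • If y = 5: with y = 5, every remaining term of the linear equation is divisible by 3, so the left side is ≡ 0 (mod 3); but the right side -7 ≡ 2 (mod 3). No integers can satisfy it.
Both branches are infeasible, so the system has no integer solution.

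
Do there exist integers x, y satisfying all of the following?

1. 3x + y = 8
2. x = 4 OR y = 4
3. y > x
No

The full constraint system is jointly infeasible over the integers. Each constraint and what it forces:

  - 3x + y = 8: is a linear equation tying the variables together
  - x = 4 OR y = 4: forces a choice: either x = 4 or y = 4
  - y > x: bounds one variable relative to another variable

Split on the disjunction (x = 4 OR y = 4):
  • If x = 4: the equation forces y = -4, giving (x, y) = (4, -4), which violates y > x.
  • If y = 4: with y = 4, every remaining term of the linear equation is divisible by 3, so the left side is ≡ 0 (mod 3); but the right side 4 ≡ 1 (mod 3). No integers can satisfy it.
Both branches are infeasible, so the system has no integer solution.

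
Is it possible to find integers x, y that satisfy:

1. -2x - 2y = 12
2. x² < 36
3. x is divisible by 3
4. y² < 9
No

The full constraint system is jointly infeasible over the integers. Each constraint and what it forces:

  - -2x - 2y = 12: is a linear equation tying the variables together
  - x² < 36: restricts x to |x| ≤ 5
  - x is divisible by 3: restricts x to multiples of 3
  - y² < 9: restricts y to |y| ≤ 2

The quadratic bounds confine the variables to a finite set (x ∈ {-5, …, 5}, y ∈ {-2, …, 2}); checking each of the 55 combinations against the remaining constraints yields no solution.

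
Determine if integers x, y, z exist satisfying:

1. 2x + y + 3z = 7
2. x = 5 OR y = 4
Yes

Take x = 0, y = 4, z = 1. Substituting into each constraint:
  (1) 2(0) + 4 + 3(1) = 7 ✓
  (2) y = 4, target 4 ✓ (second branch holds)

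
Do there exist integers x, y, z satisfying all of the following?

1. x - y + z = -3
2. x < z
Yes

Take x = 0, y = 4, z = 1. Substituting into each constraint:
  (1) 0 + (-4) + 1 = -3 ✓
  (2) 0 < 1 ✓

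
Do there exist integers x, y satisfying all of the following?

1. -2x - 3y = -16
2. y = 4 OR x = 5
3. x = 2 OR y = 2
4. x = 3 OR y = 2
Yes

Take x = 5, y = 2. Substituting into each constraint:
  (1) -2(5) - 3(2) = -16 ✓
  (2) x = 5, target 5 ✓ (second branch holds)
  (3) y = 2, target 2 ✓ (second branch holds)
  (4) y = 2, target 2 ✓ (second branch holds)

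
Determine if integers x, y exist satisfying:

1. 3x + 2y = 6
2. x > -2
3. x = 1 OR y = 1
No

A contradictory subset is {3x + 2y = 6, x = 1 OR y = 1}. No integer assignment can satisfy these jointly:

  - 3x + 2y = 6: is a linear equation tying the variables together
  - x = 1 OR y = 1: forces a choice: either x = 1 or y = 1

Split on the disjunction (x = 1 OR y = 1):
  • If x = 1: with x = 1, every remaining term of the linear equation is divisible by 2, so the left side is ≡ 0 (mod 2); but the right side 3 ≡ 1 (mod 2). No integers can satisfy it.
  • If y = 1: with y = 1, every remaining term of the linear equation is divisible by 3, so the left side is ≡ 0 (mod 3); but the right side 4 ≡ 1 (mod 3). No integers can satisfy it.
Both branches are infeasible, so the system has no integer solution.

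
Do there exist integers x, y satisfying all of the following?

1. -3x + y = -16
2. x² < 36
Yes

Take x = 0, y = -16. Substituting into each constraint:
  (1) -3(0) + (-16) = -16 ✓
  (2) x² = (0)² = 0, and 0 < 36 ✓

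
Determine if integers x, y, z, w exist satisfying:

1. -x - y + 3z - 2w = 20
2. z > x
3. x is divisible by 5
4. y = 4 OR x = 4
Yes

Take x = 0, y = 4, z = 2, w = -9. Substituting into each constraint:
  (1) 0 + (-4) + 3(2) - 2(-9) = 20 ✓
  (2) 2 > 0 ✓
  (3) 0 = 5 × 0, remainder 0 ✓
  (4) y = 4, target 4 ✓ (first branch holds)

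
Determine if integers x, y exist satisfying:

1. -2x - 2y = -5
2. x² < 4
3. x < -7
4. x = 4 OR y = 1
No

Even the single constraint (-2x - 2y = -5) is infeasible over the integers.

  - -2x - 2y = -5: every term on the left is divisible by 2, so the LHS ≡ 0 (mod 2), but the RHS -5 is not — no integer solution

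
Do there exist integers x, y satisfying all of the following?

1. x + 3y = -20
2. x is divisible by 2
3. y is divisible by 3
Yes

Take x = -2, y = -6. Substituting into each constraint:
  (1) (-2) + 3(-6) = -20 ✓
  (2) -2 = 2 × -1, remainder 0 ✓
  (3) -6 = 3 × -2, remainder 0 ✓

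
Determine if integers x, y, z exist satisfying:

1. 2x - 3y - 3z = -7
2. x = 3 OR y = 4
Yes

Take x = 4, y = 4, z = 1. Substituting into each constraint:
  (1) 2(4) - 3(4) - 3(1) = -7 ✓
  (2) y = 4, target 4 ✓ (second branch holds)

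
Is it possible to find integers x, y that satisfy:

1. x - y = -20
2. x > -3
Yes

Take x = 0, y = 20. Substituting into each constraint:
  (1) 0 + (-20) = -20 ✓
  (2) 0 > -3 ✓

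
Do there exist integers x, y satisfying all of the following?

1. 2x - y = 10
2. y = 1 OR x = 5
Yes

Take x = 5, y = 0. Substituting into each constraint:
  (1) 2(5) + 0 = 10 ✓
  (2) x = 5, target 5 ✓ (second branch holds)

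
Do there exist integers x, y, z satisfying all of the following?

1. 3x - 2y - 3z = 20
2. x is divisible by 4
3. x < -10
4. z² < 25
Yes

Take x = -12, y = -28, z = 0. Substituting into each constraint:
  (1) 3(-12) - 2(-28) - 3(0) = 20 ✓
  (2) -12 = 4 × -3, remainder 0 ✓
  (3) -12 < -10 ✓
  (4) z² = (0)² = 0, and 0 < 25 ✓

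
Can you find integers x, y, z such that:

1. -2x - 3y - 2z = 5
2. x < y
Yes

Take x = 0, y = 1, z = -4. Substituting into each constraint:
  (1) -2(0) - 3(1) - 2(-4) = 5 ✓
  (2) 0 < 1 ✓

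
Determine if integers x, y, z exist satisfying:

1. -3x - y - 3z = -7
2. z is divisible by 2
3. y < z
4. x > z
Yes

Take x = 3, y = -2, z = 0. Substituting into each constraint:
  (1) -3(3) + 2 - 3(0) = -7 ✓
  (2) 0 = 2 × 0, remainder 0 ✓
  (3) -2 < 0 ✓
  (4) 3 > 0 ✓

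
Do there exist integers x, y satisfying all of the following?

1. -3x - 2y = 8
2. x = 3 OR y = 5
Yes

Take x = -6, y = 5. Substituting into each constraint:
  (1) -3(-6) - 2(5) = 8 ✓
  (2) y = 5, target 5 ✓ (second branch holds)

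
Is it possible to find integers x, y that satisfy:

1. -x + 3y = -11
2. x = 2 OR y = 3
Yes

Take x = 20, y = 3. Substituting into each constraint:
  (1) (-20) + 3(3) = -11 ✓
  (2) y = 3, target 3 ✓ (second branch holds)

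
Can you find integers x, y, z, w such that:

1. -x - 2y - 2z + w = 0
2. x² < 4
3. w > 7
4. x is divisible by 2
Yes

Take x = 0, y = 0, z = 4, w = 8. Substituting into each constraint:
  (1) 0 - 2(0) - 2(4) + 8 = 0 ✓
  (2) x² = (0)² = 0, and 0 < 4 ✓
  (3) 8 > 7 ✓
  (4) 0 = 2 × 0, remainder 0 ✓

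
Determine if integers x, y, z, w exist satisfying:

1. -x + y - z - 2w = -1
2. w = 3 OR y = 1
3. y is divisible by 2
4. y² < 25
Yes

Take x = 0, y = 2, z = -3, w = 3. Substituting into each constraint:
  (1) 0 + 2 + 3 - 2(3) = -1 ✓
  (2) w = 3, target 3 ✓ (first branch holds)
  (3) 2 = 2 × 1, remainder 0 ✓
  (4) y² = (2)² = 4, and 4 < 25 ✓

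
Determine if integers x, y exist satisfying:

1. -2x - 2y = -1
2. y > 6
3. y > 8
No

Even the single constraint (-2x - 2y = -1) is infeasible over the integers.

  - -2x - 2y = -1: every term on the left is divisible by 2, so the LHS ≡ 0 (mod 2), but the RHS -1 is not — no integer solution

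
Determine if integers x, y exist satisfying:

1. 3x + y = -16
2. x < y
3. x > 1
No

The full constraint system is jointly infeasible over the integers. Each constraint and what it forces:

  - 3x + y = -16: is a linear equation tying the variables together
  - x < y: bounds one variable relative to another variable
  - x > 1: bounds one variable relative to a constant

Propagating the comparison: y > x and x ≥ 2 give y ≥ 3. Range argument: with x ∈ [2, ∞], y ∈ [3, ∞], the left side of the equation is at least 9, but the right side is -16 < 9. No integer solution exists.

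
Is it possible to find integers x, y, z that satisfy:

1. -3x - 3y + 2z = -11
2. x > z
Yes

Take x = 0, y = 3, z = -1. Substituting into each constraint:
  (1) -3(0) - 3(3) + 2(-1) = -11 ✓
  (2) 0 > -1 ✓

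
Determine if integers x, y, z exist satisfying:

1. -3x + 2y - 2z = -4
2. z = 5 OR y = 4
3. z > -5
Yes

Take x = -2, y = 0, z = 5. Substituting into each constraint:
  (1) -3(-2) + 2(0) - 2(5) = -4 ✓
  (2) z = 5, target 5 ✓ (first branch holds)
  (3) 5 > -5 ✓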